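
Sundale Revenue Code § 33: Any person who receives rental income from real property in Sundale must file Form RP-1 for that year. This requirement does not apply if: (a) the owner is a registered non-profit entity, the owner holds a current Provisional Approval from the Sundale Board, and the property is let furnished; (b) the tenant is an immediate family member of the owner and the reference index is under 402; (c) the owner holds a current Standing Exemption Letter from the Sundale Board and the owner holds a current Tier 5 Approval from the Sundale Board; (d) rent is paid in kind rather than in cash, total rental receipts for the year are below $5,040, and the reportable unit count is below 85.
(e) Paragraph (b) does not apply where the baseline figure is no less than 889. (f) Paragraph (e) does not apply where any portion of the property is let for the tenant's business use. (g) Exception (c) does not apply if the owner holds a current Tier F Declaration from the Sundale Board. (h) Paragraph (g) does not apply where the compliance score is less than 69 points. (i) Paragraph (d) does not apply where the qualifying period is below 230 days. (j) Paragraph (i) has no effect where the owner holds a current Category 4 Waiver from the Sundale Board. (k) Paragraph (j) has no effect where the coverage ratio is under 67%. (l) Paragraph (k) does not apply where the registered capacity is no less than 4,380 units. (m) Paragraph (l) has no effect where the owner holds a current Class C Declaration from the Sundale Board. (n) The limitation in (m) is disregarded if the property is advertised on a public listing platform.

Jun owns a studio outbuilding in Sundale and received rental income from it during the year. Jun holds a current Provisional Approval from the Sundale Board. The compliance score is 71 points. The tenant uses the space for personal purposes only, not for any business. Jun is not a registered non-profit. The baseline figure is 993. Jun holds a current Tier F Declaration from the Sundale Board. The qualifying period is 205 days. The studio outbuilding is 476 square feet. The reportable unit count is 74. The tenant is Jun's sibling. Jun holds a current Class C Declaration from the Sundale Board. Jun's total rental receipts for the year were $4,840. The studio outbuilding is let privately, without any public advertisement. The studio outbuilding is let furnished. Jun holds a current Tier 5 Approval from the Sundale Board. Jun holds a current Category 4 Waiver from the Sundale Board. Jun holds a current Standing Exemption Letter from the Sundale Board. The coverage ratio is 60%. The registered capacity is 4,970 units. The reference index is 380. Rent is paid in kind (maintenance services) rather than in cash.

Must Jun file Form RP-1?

Yes — Jun must file Form RP-1.

Exception (a) fails — Jun is not a registered non-profit.
All of (b)'s requirements are met (the tenant is an immediate family member; the reference index is 380, under the 402 limit). However, paragraphs (e)–(f) must be considered: (e) operates — the baseline figure is 993, meeting the 889 threshold. (f) is not engaged (the space is used for personal purposes only), so (e) stands. So (b) is unavailable.
Exception (c): a current Standing Exemption Letter is held; a current Tier 5 Approval is held — every condition holds. But applying paragraphs (g)–(h): (g) operates against (c): a current Tier F Declaration is held. (h), which would lift (g), is not engaged — the compliance score is 71 points, not less than 69 points. So (c) is unavailable.
Exception (d): rent is paid in kind; total rental receipts for the year are $4,840, below the $5,040 limit; the reportable unit count is 74, below the 85 limit — every condition holds. However, paragraphs (i)–(n) must be considered: (i) applies — the qualifying period is 205 days, below the 230 days limit. (j) operates (a current Category 4 Waiver is held), but is set aside by (k): (k) operates against (j): the coverage ratio is 60%, under the 67% limit. (l) operates (the registered capacity is 4,970 units, meeting the 4,380 units threshold), but is set aside by (m): (m) operates against (l): a current Class C Declaration is held. (n) is inapplicable (the property is let privately without advertisement), so (m) stands. Exception (d) does not apply.
No exception applies. The general rule governs.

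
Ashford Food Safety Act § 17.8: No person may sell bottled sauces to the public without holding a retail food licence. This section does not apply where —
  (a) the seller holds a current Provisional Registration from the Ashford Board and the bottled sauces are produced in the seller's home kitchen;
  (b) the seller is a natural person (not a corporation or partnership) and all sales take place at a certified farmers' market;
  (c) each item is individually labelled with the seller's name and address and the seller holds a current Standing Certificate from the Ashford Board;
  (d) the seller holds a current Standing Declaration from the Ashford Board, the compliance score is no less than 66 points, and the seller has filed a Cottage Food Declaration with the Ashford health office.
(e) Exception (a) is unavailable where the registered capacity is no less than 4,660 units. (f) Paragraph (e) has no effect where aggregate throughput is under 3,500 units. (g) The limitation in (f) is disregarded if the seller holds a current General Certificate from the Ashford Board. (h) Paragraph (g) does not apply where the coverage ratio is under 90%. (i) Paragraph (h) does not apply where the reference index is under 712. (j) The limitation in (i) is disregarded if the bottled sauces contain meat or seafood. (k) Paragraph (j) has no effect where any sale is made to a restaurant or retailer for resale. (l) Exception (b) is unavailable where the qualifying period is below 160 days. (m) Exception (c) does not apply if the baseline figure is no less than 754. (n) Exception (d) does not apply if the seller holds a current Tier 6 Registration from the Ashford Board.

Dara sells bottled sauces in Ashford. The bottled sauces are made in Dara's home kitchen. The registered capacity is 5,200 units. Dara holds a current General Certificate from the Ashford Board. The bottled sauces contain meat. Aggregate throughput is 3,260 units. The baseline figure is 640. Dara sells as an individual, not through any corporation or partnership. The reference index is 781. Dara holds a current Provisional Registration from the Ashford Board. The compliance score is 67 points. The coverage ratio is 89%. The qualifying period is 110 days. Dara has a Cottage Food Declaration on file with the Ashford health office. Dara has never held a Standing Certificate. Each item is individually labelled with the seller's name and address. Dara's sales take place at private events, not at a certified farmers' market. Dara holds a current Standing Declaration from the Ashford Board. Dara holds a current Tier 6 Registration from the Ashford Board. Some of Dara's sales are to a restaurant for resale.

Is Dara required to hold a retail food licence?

No — exception (a) applies; Dara is not required to hold a retail food licence.

Exception (a)'s conditions are all satisfied: a current Provisional Registration is held; the bottled sauces are home-kitchen produced. Applying paragraphs (e)–(k): (e) operates (the registered capacity is 5,200 units, meeting the 4,660 units threshold), but is set aside by (f): (f) is triggered — aggregate throughput is 3,260 units, under the 3,500 units limit. (g) would limit (f) — a current General Certificate is held — but (h) sets (g) aside: (h) applies — the coverage ratio is 89%, under the 90% limit. (i), which would lift (h), is not triggered — the reference index is 781, not under 712. Exception (a) stands.
Exception (b) fails — sales are at private events, not a certified farmers' market.
Exception (c) fails — there is no Standing Certificate in force.
Exception (d): a current Standing Declaration is held; the compliance score is 67 points, meeting the 66 points threshold; a Cottage Food Declaration is on file — every condition holds. However, paragraph (n) must be considered: (n) operates against (d): a current Tier 6 Registration is held. (d) is therefore removed.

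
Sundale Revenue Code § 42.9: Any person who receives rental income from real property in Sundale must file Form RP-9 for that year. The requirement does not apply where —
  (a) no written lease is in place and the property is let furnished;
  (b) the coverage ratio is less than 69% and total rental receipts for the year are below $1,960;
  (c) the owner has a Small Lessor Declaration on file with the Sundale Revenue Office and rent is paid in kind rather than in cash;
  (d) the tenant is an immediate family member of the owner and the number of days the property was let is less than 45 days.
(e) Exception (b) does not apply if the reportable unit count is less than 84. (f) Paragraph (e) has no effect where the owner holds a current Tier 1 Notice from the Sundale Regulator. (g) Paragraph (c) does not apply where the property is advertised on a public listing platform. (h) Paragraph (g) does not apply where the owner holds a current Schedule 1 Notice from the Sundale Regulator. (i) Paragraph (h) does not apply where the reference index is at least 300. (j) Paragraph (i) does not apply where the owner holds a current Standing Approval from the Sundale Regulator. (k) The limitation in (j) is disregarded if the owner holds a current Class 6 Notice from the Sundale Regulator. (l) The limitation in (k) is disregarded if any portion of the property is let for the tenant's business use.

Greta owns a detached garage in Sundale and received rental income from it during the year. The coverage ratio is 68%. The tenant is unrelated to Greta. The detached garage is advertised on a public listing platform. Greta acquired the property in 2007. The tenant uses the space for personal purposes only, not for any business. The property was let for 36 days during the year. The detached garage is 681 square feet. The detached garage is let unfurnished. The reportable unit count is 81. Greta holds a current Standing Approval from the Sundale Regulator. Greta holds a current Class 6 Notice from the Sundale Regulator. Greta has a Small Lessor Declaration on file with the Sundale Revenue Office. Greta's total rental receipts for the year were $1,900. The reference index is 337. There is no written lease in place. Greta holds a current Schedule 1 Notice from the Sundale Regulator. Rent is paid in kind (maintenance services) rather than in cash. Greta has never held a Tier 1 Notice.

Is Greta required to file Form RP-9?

Yes — Greta must file Form RP-9.

Exception (a) fails — the property is let unfurnished.
All of (b)'s requirements are met (the coverage ratio is 68%, less than the 69% limit; total rental receipts for the year are $1,900, below the $1,960 limit). However, paragraphs (e)–(f) must be considered: (e) operates against (b): the reportable unit count is 81, less than the 84 limit. (f), which would lift (e), is not engaged — the Tier 1 Notice is not current. So (b) is unavailable.
Exception (c)'s conditions are all satisfied: a Small Lessor Declaration is on file; rent is paid in kind. Turning to paragraphs (g)–(l): (g) operates against (c): the property is publicly advertised. (h) would limit (g) — a current Schedule 1 Notice is held — but (i) sets (h) aside: (i) operates against (h): the reference index is 337, meeting the 300 threshold. (j) applies (a current Standing Approval is held), but yields to (k): (k) operates against (j): a current Class 6 Notice is held. (l) is not engaged (the space is used for personal purposes only), so (k) stands. (c) is therefore removed.
Exception (d) does not apply: the tenant is unrelated to the owner.
No exception is made out. Greta falls within the general rule.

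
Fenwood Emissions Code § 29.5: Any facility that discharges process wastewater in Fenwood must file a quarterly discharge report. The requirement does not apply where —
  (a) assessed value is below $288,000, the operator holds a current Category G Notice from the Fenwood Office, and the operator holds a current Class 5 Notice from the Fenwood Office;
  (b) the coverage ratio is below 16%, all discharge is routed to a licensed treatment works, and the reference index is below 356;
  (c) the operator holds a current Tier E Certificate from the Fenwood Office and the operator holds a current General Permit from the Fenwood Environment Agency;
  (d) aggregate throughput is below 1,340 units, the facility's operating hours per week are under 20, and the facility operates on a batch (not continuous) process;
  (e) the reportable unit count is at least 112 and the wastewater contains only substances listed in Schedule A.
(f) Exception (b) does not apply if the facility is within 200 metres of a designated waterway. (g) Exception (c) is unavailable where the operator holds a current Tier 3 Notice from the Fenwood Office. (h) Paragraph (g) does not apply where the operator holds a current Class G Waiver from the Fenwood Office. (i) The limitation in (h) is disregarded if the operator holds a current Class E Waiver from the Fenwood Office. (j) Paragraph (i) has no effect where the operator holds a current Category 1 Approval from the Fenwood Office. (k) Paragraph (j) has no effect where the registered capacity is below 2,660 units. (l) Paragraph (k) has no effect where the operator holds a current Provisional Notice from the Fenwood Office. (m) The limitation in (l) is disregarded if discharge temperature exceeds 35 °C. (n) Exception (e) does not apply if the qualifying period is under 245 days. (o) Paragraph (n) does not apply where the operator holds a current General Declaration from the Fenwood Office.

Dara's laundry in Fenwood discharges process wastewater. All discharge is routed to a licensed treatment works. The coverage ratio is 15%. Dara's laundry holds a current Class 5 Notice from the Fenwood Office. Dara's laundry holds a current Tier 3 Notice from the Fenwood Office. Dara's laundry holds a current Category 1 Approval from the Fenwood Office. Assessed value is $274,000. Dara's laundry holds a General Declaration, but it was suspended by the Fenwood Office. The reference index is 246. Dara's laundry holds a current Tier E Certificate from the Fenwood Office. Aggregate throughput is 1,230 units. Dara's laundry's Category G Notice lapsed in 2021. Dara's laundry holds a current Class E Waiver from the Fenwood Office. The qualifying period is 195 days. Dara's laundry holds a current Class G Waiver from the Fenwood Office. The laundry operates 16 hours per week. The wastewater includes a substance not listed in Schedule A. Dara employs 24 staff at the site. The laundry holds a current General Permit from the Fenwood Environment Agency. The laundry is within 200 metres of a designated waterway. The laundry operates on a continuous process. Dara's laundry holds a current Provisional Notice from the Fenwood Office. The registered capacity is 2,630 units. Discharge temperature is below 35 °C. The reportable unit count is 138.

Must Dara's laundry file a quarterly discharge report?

No — exception (c) applies; Dara's laundry is not required to file a quarterly discharge report.

Exception (a) requires that the operator holds a current Category G Notice from the Fenwood Office; but no current Category G Notice is held, so (a) is unavailable.
Exception (b)'s conditions are all satisfied: the coverage ratio is 15%, below the 16% limit; discharge is routed to a licensed treatment works; the reference index is 246, below the 356 limit. But applying paragraph (f): (f) operates against (b): the laundry is within 200 m of a designated waterway. Exception (b) does not apply.
Exception (c): a current Tier E Certificate is held; a current General Permit is held — every condition holds. Considering the limiting provisions: (g) would limit (c) — a current Tier 3 Notice is held — but (h) sets (g) aside: (h) is engaged — a current Class G Waiver is held. (i) would limit (h) — a current Class E Waiver is held — but (j) sets (i) aside: (j) is triggered — a current Category 1 Approval is held. (k) would limit (j) — the registered capacity is 2,630 units, below the 2,660 units limit — but (l) sets (k) aside: (l) operates against (k): a current Provisional Notice is held. (m), which would lift (l), is not engaged — discharge temperature is below 35 °C. (c) remains available.
Exception (d) requires that the facility operates on a batch (not continuous) process; but the facility operates on a continuous process, so (d) is unavailable.
Exception (e) does not apply: the wastewater includes a non-Schedule-A substance.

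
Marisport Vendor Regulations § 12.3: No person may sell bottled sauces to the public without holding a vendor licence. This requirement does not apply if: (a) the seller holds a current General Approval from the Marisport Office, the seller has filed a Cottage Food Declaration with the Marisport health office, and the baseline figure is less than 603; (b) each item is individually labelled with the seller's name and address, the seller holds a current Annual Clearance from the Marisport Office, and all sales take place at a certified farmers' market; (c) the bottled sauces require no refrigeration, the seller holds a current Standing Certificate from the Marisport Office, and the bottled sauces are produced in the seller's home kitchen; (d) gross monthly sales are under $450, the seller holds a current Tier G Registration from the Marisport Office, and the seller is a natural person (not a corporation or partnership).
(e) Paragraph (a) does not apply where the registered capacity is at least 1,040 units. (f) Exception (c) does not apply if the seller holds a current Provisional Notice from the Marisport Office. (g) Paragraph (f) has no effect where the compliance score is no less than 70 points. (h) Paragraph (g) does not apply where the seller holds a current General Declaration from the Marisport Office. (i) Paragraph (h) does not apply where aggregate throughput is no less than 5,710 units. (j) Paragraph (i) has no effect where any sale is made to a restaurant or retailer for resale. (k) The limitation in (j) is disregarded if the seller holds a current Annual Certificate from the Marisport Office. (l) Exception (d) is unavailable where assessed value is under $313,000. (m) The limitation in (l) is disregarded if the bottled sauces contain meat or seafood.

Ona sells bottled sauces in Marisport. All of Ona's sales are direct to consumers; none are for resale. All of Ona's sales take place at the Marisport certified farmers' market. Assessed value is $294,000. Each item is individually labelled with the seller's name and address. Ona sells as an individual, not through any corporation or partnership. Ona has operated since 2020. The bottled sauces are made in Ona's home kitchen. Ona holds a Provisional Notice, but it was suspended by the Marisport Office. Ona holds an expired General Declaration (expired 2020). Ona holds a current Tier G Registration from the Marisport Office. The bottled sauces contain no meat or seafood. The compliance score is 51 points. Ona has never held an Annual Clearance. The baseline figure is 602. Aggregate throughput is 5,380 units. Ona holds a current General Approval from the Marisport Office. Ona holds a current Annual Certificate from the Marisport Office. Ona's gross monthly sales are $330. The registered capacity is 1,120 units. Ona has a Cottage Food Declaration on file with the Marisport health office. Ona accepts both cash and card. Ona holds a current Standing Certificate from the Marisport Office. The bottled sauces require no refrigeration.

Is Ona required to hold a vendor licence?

Exception (a): a current General Approval is held; a Cottage Food Declaration is on file; the baseline figure is 602, less than the 603 limit — every condition holds. But applying paragraph (e): (e) is engaged — the registered capacity is 1,120 units, meeting the 1,040 units threshold. Exception (a) does not apply.
Exception (b) fails — the Annual Clearance is not current.
Exception (c)'s conditions are all satisfied: the bottled sauces are shelf-stable; a current Standing Certificate is held; the bottled sauces are home-kitchen produced. As to paragraphs (f)–(k): (f) is not triggered — there is no Provisional Notice in force. So (c) applies.
Exception (d) is satisfied on its face — gross monthly sales are $330, under the $450 limit; a current Tier G Registration is held; the seller is a natural person. But: (l) operates against (d): assessed value is $294,000, under the $313,000 limit. (m), which would lift (l), is not triggered — the bottled sauces contain no meat or seafood. Exception (d) does not apply.

No — exception (c) applies; Ona is not required to hold a vendor licence.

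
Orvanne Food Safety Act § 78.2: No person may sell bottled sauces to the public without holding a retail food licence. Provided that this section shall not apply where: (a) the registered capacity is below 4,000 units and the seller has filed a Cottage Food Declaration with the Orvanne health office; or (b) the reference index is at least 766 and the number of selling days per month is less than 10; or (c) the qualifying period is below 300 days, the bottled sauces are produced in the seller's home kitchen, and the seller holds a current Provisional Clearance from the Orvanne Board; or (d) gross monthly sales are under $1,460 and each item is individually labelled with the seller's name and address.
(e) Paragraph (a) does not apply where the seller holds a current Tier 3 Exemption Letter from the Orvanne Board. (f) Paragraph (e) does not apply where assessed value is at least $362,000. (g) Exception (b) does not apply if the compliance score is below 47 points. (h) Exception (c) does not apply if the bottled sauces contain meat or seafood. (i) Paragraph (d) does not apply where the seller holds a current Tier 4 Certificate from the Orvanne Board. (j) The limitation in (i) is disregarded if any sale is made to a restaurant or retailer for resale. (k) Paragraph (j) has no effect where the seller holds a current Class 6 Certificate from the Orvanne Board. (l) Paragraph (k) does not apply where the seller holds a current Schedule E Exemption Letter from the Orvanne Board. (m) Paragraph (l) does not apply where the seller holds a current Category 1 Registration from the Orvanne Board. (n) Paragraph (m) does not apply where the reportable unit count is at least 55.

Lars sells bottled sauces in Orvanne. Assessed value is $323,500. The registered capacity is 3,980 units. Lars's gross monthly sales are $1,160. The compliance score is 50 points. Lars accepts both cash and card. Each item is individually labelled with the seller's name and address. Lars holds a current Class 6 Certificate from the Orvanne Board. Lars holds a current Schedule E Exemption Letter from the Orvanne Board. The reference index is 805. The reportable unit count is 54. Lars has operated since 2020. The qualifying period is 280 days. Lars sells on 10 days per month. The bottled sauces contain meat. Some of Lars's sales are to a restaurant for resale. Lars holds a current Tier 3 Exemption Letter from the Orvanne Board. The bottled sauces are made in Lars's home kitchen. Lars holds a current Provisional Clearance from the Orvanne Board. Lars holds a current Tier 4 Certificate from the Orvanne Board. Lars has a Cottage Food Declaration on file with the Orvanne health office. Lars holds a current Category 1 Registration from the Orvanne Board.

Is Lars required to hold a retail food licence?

Yes — Lars must hold a retail food licence.

Exception (a) is satisfied on its face — the registered capacity is 3,980 units, below the 4,000 units limit; a Cottage Food Declaration is on file. But applying paragraphs (e)–(f): (e) is triggered — a current Tier 3 Exemption Letter is held. (f) is not engaged (assessed value is $323,500, short of $362,000), so (e) stands. Exception (a) does not apply.
Exception (b) does not apply: the number of selling days per month is 10, not less than 10.
Exception (c) is satisfied on its face — the qualifying period is 280 days, below the 300 days limit; the bottled sauces are home-kitchen produced; a current Provisional Clearance is held. However, paragraph (h) must be considered: (h) operates against (c): the bottled sauces contain meat. So (c) is unavailable.
All of (d)'s requirements are met (gross monthly sales are $1,160, under the $1,460 limit; items are individually labelled). But: (i) is triggered — a current Tier 4 Certificate is held. (j) is engaged (some sales are to a restaurant for resale), but is displaced by (k): (k) applies — a current Class 6 Certificate is held. (l) would limit (k) — a current Schedule E Exemption Letter is held — but (m) sets (l) aside: (m) operates — a current Category 1 Registration is held. (n), which would lift (m), does not operate here — the reportable unit count is 54, short of 55. Exception (d) does not apply.
Every exception is unavailable, so the rule governs.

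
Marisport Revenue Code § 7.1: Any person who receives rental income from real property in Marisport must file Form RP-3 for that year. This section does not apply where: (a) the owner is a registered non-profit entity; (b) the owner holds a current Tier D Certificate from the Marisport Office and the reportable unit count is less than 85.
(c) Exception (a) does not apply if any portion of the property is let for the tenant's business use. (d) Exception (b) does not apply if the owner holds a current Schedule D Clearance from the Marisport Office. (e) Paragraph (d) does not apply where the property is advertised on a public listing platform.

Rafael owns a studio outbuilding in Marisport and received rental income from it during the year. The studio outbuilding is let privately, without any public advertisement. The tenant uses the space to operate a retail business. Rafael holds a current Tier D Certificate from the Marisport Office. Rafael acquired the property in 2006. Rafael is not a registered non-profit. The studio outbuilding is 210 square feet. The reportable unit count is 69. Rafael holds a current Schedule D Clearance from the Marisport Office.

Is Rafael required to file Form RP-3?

Yes — Rafael must file Form RP-3.

Exception (a) does not apply: Rafael is not a registered non-profit.
Exception (b): a current Tier D Certificate is held; the reportable unit count is 69, less than the 85 limit — every condition holds. But: (d) is engaged — a current Schedule D Clearance is held. (e), which would lift (d), is not triggered — the property is let privately without advertisement. So (b) is unavailable.
None of the exceptions is available; § 7.1 applies in full.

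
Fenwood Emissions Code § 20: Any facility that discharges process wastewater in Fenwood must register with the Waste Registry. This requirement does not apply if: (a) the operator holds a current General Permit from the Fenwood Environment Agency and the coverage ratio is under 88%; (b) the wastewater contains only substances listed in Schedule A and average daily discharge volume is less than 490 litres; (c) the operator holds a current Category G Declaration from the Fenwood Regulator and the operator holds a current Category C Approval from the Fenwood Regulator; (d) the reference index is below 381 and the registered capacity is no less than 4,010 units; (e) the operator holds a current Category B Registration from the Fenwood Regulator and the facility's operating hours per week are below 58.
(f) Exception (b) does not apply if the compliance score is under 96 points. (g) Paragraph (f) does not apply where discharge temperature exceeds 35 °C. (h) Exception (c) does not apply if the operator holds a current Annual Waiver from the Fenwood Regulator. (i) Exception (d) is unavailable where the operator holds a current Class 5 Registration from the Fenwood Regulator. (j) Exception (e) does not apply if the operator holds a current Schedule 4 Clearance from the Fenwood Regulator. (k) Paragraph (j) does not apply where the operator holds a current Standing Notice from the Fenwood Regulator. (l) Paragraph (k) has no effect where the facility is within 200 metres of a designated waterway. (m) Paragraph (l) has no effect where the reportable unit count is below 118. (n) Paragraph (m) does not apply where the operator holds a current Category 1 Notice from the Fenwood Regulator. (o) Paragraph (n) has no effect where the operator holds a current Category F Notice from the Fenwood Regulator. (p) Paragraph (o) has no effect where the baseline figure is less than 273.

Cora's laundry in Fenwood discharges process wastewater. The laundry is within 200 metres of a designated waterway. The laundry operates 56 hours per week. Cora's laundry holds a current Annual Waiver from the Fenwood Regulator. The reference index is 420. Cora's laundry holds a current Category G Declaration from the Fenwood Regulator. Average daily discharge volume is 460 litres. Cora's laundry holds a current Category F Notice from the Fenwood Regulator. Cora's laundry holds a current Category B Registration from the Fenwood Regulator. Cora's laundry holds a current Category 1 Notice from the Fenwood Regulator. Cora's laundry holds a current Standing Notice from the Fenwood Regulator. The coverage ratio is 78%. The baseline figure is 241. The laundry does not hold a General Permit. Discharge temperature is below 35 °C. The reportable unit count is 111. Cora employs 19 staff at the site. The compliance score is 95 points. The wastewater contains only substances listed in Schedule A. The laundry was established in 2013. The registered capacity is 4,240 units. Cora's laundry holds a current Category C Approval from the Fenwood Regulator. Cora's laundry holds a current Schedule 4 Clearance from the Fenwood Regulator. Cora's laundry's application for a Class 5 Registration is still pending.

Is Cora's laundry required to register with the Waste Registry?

Exception (a) requires that the operator holds a current General Permit from the Fenwood Environment Agency; but no General Permit is held, so (a) is unavailable.
Exception (b): the wastewater is Schedule-A-only; average daily discharge volume is 460 litres, less than the 490 litres limit — every condition holds. But applying paragraphs (f)–(g): (f) operates against (b): the compliance score is 95 points, under the 96 points limit. (g), which would lift (f), is not triggered — discharge temperature is below 35 °C. (b) is therefore removed.
Exception (c)'s conditions are all satisfied: a current Category G Declaration is held; a current Category C Approval is held. But applying paragraph (h): (h) operates against (c): a current Annual Waiver is held. So (c) is unavailable.
Exception (d) requires that the reference index is below 381; but the reference index is 420, not below 381, so (d) is unavailable.
Exception (e): a current Category B Registration is held; the facility's operating hours per week are 56, below the 58 limit — every condition holds. However, paragraphs (j)–(p) must be considered: (j) operates against (e): a current Schedule 4 Clearance is held. (k) is engaged (a current Standing Notice is held), but yields to (l): (l) operates against (k): the laundry is within 200 m of a designated waterway. (m) applies (the reportable unit count is 111, below the 118 limit), but is displaced by (n): (n) operates against (m): a current Category 1 Notice is held. (o) is triggered (a current Category F Notice is held), but is displaced by (p): (p) applies — the baseline figure is 241, less than the 273 limit. Exception (e) does not apply.
No exception applies. The general rule governs.

Yes — Cora's laundry must register with the Waste Registry.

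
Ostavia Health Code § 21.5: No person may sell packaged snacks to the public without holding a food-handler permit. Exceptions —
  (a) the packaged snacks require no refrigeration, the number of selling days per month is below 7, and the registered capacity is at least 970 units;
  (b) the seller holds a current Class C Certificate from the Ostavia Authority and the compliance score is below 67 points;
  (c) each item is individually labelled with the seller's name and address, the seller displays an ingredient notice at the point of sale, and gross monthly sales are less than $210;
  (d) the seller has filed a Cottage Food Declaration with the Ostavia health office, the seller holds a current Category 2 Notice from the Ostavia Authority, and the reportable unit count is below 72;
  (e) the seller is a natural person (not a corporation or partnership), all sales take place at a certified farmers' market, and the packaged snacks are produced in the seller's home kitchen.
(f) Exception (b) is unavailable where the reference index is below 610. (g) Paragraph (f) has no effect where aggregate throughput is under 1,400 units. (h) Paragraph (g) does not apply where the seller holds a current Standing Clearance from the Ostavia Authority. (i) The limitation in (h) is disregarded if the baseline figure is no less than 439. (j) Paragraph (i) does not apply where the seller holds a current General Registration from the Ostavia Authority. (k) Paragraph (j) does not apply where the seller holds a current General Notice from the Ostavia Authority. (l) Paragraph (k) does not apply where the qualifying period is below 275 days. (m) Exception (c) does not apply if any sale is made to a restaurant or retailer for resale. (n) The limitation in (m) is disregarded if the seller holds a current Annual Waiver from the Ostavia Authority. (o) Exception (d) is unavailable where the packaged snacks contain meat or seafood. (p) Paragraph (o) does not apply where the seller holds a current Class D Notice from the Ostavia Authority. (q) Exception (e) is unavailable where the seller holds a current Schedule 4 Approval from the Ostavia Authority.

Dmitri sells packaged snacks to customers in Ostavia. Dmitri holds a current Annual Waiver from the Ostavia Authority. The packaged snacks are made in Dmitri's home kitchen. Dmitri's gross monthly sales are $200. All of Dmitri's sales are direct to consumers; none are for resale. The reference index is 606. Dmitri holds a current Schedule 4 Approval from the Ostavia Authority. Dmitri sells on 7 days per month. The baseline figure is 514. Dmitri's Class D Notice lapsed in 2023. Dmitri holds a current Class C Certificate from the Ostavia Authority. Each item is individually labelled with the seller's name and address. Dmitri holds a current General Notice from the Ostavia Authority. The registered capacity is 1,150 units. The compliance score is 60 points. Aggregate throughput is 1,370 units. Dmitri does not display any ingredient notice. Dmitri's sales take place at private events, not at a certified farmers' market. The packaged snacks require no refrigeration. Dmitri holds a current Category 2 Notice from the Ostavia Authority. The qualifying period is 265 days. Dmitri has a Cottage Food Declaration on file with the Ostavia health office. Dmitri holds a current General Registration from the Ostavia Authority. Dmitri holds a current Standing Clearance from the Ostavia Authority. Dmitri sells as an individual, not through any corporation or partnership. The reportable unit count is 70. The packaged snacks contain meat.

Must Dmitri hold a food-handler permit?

Yes — Dmitri must hold a food-handler permit.

Exception (a) fails — the number of selling days per month is 7, not below 7.
Exception (b)'s conditions are all satisfied: a current Class C Certificate is held; the compliance score is 60 points, below the 67 points limit. However, paragraphs (f)–(l) must be considered: (f) operates against (b): the reference index is 606, below the 610 limit. (g) would limit (f) — aggregate throughput is 1,370 units, under the 1,400 units limit — but (h) sets (g) aside: (h) operates against (g): a current Standing Clearance is held. (i) operates (the baseline figure is 514, meeting the 439 threshold), but is set aside by (j): (j) operates against (i): a current General Registration is held. (k) would limit (j) — a current General Notice is held — but (l) sets (k) aside: (l) operates — the qualifying period is 265 days, below the 275 days limit. So (b) is unavailable.
Exception (c) requires that the seller displays an ingredient notice at the point of sale; but no ingredient notice is displayed, so (c) is unavailable.
Exception (d)'s conditions are all satisfied: a Cottage Food Declaration is on file; a current Category 2 Notice is held; the reportable unit count is 70, below the 72 limit. However, paragraphs (o)–(p) must be considered: (o) operates — the packaged snacks contain meat. (p), which would lift (o), is not triggered — the Class D Notice is not current. (d) is therefore removed.
Exception (e) fails — sales are at private events, not a certified farmers' market.
No exception displaces § 21.5.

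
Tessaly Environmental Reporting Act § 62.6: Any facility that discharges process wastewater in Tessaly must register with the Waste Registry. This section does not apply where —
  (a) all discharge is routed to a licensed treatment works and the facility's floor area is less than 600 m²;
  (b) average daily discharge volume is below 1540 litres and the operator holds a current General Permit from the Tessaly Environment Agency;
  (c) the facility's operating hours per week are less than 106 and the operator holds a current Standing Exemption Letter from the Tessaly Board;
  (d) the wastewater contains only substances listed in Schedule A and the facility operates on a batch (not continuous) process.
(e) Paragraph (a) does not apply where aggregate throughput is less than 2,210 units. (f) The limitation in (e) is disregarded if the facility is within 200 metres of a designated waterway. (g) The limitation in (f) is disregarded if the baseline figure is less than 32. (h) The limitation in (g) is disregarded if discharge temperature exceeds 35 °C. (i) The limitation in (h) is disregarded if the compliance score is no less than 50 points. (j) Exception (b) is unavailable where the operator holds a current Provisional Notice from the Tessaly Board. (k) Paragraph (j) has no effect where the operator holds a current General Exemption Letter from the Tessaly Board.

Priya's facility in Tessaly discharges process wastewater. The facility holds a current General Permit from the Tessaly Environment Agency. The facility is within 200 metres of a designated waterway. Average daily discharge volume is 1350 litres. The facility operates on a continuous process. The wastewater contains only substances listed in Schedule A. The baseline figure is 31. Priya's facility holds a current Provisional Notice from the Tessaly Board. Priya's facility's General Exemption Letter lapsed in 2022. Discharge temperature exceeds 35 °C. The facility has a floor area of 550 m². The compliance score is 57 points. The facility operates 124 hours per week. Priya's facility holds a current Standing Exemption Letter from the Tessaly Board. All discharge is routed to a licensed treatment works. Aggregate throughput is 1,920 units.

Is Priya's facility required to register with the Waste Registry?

Exception (a): discharge is routed to a licensed treatment works; the facility's floor area is 550 m², less than the 600 m² limit — every condition holds. But applying paragraphs (e)–(i): (e) operates against (a): aggregate throughput is 1,920 units, less than the 2,210 units limit. (f) is triggered (the facility is within 200 m of a designated waterway), but is overridden by (g): (g) is triggered — the baseline figure is 31, less than the 32 limit. (h) would limit (g) — discharge temperature exceeds 35 °C — but (i) sets (h) aside: (i) is triggered — the compliance score is 57 points, meeting the 50 points threshold. (a) is therefore removed.
Exception (b)'s conditions are all satisfied: average daily discharge volume is 1350 litres, below the 1540 litres limit; a current General Permit is held. But applying paragraphs (j)–(k): (j) operates against (b): a current Provisional Notice is held. (k), which would lift (j), is not triggered — no current General Exemption Letter is held. Exception (b) does not apply.
Exception (c) requires that the facility's operating hours per week are less than 106; but the facility's operating hours per week are 124, not less than 106, so (c) is unavailable.
Exception (d) requires that the facility operates on a batch (not continuous) process; but the facility operates on a continuous process, so (d) is unavailable.
No exception displaces § 62.6.

Yes — Priya's facility must register with the Waste Registry.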